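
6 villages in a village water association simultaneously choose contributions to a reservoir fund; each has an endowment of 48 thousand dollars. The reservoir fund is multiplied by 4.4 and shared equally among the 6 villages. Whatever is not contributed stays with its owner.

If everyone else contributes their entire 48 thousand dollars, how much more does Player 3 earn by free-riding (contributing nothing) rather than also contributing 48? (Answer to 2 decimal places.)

12.80 thousand dollars

Switching from a contribution of 48 to 0 lets Player 3 keep an extra 48 thousand dollars, but lowers the reservoir fund by 48, which costs Player 3 their own share of that drop: 4.4/6 × 48 = 35.20.
Net gain = 48 − 35.20 = 12.80. The private return per contributed unit (0.7333) is below 1, so free-riding is indeed the best response regardless of what the others do.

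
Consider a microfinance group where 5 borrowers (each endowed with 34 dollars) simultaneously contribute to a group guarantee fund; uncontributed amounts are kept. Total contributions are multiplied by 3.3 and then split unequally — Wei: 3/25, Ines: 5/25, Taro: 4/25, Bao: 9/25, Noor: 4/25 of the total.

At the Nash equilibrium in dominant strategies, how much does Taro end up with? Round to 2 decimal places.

A player with share s gets back 3.3·s per unit contributed, so full contribution is dominant for anyone with s > 1/3.3 = 0.3030 and zero contribution is dominant for anyone below.
Only Bao (9/25) clears that bar, contributing 34; the remaining 4 contribute 0. Total contributed: 34.
Taro keeps 34 and receives 3.3 × 34 × 4/25 = 17.95 from the group guarantee fund, for a payoff of 51.95.

51.95 dollars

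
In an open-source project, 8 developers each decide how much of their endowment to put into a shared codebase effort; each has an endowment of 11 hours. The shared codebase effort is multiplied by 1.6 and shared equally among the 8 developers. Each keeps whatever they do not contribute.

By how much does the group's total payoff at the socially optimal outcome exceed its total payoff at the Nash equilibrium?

52.80 hours

Each contributed unit returns 1.6/8 = 0.2000 to its contributor — below 1 — so contributing 0 is dominant for every player. At the Nash equilibrium everyone keeps their 11, and the group total is 8 × 11 = 88.
Each contributed unit returns 1.600 to the group as a whole (0.2000 to each of 8 players), which exceeds 1, so the social optimum is full contribution: group total = 1.600 × 88 = 140.80.
Efficiency loss = 140.80 − 88 = 52.80.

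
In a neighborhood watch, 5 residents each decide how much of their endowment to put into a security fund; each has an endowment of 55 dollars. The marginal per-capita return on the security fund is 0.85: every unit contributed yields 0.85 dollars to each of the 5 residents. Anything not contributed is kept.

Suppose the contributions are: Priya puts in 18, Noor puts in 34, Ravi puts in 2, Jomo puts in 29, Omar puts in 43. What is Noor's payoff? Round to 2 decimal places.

128.10 dollars

Total contributed: 18 + 34 + 2 + 29 + 43 = 126.
Each receives 0.85 × 126 = 107.10 from the security fund.
Noor keeps 55 − 34 = 21, so Noor's payoff is 21 + 107.10 = 128.10.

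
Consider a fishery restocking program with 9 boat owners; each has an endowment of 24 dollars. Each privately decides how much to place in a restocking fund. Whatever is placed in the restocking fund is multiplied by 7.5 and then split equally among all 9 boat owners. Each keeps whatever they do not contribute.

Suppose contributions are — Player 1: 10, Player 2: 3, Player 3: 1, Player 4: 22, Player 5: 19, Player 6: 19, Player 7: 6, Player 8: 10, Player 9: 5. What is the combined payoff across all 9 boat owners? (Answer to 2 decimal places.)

Total contributed: 10 + 3 + 1 + 22 + 19 + 19 + 6 + 10 + 5 = 95; total kept: 9 × 24 − 95 = 121.
The restocking fund pays out 7.5 × 95 = 712.50 in aggregate.
Group total = 121 + 712.50 = 833.50.

833.50 dollars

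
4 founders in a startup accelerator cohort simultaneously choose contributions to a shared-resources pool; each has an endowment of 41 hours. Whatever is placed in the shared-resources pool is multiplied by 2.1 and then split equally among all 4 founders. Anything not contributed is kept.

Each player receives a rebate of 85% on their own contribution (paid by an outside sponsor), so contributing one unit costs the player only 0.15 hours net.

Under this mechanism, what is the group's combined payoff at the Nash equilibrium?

483.80 hours

With the mechanism, a contributed unit returns (2.1/4) / 0.15 = 3.5000 per unit of net cost to the contributor — now above 1 — so contributing fully is weakly dominant for every player.
At the Nash equilibrium everyone contributes 41. Group total payoff = 4 × (41 × 0.85 + 2.1 × 41) = 483.80.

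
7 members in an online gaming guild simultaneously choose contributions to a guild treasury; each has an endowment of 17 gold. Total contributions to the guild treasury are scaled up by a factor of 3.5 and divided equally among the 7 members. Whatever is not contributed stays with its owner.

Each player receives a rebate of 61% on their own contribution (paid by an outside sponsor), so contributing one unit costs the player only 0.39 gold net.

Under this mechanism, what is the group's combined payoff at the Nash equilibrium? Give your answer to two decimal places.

Under the mechanism each unit contributed yields (3.5/7) / 0.39 = 1.2821 back to its contributor per unit of net cost, which exceeds 1, making full contribution the dominant choice for everyone.
At the Nash equilibrium everyone contributes 17. Group total payoff = 7 × (17 × 0.61 + 3.5 × 17) = 489.09.

489.09 gold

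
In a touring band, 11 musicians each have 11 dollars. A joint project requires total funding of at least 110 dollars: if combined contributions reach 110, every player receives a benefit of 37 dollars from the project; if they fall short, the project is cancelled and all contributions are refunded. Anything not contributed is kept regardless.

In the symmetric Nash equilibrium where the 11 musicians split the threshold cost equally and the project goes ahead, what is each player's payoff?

38 dollars

Equal share of the threshold: 110/11 = 10.
At this profile no one gains by cutting their contribution: any cut drops the total below 110, the project is cancelled, contributions are refunded, and the deviator ends with 11, which is less than 11 − 10 + 37 = 38. Contributing more than 10 just wastes the excess. So contributing exactly 10 is a best response.
Each player's payoff: 11 − 10 + 37 = 38.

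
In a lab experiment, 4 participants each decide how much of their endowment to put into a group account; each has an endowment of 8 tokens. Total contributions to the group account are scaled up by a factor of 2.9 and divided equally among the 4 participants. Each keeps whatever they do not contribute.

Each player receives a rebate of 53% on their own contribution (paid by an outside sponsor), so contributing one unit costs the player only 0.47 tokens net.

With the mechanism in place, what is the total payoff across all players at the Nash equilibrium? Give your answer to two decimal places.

109.76 tokens

Under the mechanism each unit contributed yields (2.9/4) / 0.47 = 1.5426 back to its contributor per unit of net cost, which exceeds 1, making full contribution the dominant choice for everyone.
At the Nash equilibrium everyone contributes 8. Group total payoff = 4 × (8 × 0.53 + 2.9 × 8) = 109.76.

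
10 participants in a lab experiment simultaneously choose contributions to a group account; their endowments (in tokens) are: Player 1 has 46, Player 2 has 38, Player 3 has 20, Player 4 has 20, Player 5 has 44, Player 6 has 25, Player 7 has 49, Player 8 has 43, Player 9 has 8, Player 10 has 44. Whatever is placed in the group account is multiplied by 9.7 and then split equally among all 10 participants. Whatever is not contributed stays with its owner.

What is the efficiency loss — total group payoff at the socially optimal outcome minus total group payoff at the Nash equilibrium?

The private return per contributed unit is 9.7/10 = 0.9700 < 1 for every player regardless of endowment, so the Nash equilibrium is zero contribution and the group total is Σ E_j = 46 + 38 + 20 + 20 + 44 + 25 + 49 + 43 + 8 + 44 = 337.
Each contributed unit returns 9.700 to the group, so the social optimum is full contribution by everyone: group total = 9.700 × 337 = 3268.90.
Efficiency loss = (9.700 − 1) × 337 = 2931.90.

2931.90 tokens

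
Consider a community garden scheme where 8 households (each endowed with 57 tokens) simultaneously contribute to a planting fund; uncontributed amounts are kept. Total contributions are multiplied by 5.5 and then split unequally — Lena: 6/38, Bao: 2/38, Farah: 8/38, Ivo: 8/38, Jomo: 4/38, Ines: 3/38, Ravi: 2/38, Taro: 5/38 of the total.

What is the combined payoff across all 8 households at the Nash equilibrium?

For player j, contributing a unit is worthwhile iff 5.5 × (j's share) ≥ 1, i.e. iff j's share is at least 0.1818.
The shares above 0.1818 belong to Farah and Ivo, contributing 57 each; the remaining 6 contribute 0. Total contributed: 114.
The planting fund pays out 5.5 × 114 = 627.00 in total (split across the unequal shares, but the aggregate is all that matters for the group sum).
The 6 free-riders keep 57 each, adding 342. Group total = 342 + 627.00 = 969.00.

969.00 tokens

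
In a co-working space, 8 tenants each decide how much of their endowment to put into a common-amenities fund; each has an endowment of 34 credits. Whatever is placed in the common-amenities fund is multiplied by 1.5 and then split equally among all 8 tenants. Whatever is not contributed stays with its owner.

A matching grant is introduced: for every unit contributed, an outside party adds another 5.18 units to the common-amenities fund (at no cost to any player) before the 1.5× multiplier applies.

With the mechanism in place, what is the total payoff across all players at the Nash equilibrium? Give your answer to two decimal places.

2521.44 credits

Under the mechanism each unit contributed yields 1.5 × 6.18 / 8 = 1.1588 back to its contributor per unit of net cost, which exceeds 1, making full contribution the dominant choice for everyone.
At the Nash equilibrium everyone contributes 34. Group total payoff = 1.5 × 6.18 × 272 = 2521.44.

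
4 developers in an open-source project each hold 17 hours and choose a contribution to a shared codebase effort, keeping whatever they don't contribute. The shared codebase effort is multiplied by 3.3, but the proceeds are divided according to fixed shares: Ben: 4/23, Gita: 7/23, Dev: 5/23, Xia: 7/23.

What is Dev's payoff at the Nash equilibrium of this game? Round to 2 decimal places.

Player j's private return per contributed unit is 3.3 × (j's share). Contributing is weakly dominant for j when that share is at least 1/3.3 = 0.3030, and contributing 0 is dominant otherwise.
Gita and Xia clear that bar, contributing 17 each; the remaining 2 contribute 0. Total contributed: 34.
Dev keeps 17 and receives 3.3 × 34 × 5/23 = 24.39 from the shared codebase effort, for a payoff of 41.39.

41.39 hours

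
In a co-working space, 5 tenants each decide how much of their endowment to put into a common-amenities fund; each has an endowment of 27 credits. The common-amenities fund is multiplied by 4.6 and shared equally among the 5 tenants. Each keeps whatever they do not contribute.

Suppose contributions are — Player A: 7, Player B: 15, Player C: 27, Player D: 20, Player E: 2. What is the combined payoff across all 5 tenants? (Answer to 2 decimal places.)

390.60 credits

Total contributed: 7 + 15 + 27 + 20 + 2 = 71; total kept: 5 × 27 − 71 = 64.
The common-amenities fund pays out 4.6 × 71 = 326.60 in aggregate.
Group total = 64 + 326.60 = 390.60.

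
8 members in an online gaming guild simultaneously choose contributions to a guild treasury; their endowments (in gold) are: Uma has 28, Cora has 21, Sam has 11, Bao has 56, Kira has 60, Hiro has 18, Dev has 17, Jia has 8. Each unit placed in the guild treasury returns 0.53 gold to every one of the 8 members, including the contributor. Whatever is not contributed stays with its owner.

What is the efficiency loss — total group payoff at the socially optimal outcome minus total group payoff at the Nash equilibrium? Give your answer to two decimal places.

709.56 gold

The private return per contributed unit is 0.53 < 1 for everyone, so the Nash equilibrium is zero contribution and the group total is Σ E_j = 28 + 21 + 11 + 56 + 60 + 18 + 17 + 8 = 219.
Each contributed unit returns 4.240 to the group, so the social optimum is full contribution by everyone: group total = 4.240 × 219 = 928.56.
Efficiency loss = (4.240 − 1) × 219 = 709.56.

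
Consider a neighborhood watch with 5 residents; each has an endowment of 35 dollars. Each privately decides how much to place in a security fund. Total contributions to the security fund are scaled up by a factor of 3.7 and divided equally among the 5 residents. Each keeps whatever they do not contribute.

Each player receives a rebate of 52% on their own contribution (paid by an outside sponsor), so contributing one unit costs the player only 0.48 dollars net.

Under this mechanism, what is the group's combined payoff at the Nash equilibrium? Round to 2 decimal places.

With the mechanism, a contributed unit returns (3.7/5) / 0.48 = 1.5417 per unit of net cost to the contributor — now above 1 — so contributing fully is weakly dominant for every player.
So the Nash equilibrium is full contribution by all 5; the group earns 5 × (35 × 0.52 + 3.7 × 35) = 738.50.

738.50 dollars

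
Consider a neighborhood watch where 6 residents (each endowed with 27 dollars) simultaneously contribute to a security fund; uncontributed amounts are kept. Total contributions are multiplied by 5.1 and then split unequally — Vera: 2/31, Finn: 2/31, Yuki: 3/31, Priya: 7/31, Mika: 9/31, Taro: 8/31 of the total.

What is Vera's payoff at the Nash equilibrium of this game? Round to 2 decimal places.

53.65 dollars

A player with share s gets back 5.1·s per unit contributed, so full contribution is dominant for anyone with s > 1/5.1 = 0.1961 and zero contribution is dominant for anyone below.
The shares above 0.1961 belong to Priya, Mika and Taro, contributing 27 each; the remaining 3 contribute 0. Total contributed: 81.
Vera keeps 27 and receives 5.1 × 81 × 2/31 = 26.65 from the security fund, for a payoff of 53.65.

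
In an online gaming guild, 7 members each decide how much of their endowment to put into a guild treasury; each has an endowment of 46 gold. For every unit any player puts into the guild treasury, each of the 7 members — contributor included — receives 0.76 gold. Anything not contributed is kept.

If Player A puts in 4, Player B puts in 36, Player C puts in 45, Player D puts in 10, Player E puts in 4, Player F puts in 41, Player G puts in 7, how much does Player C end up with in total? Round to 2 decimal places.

Total contributed: 4 + 36 + 45 + 10 + 4 + 41 + 7 = 147.
Each receives 0.76 × 147 = 111.72 from the guild treasury.
Player C keeps 46 − 45 = 1, so Player C's payoff is 1 + 111.72 = 112.72.

112.72 gold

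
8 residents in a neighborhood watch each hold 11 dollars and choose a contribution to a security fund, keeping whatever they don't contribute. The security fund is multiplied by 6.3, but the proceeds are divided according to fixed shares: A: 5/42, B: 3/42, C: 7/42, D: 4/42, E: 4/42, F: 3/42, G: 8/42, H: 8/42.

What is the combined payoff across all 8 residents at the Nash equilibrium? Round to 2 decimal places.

Player j's private return per contributed unit is 6.3 × (j's share). Contributing is weakly dominant for j when that share is at least 1/6.3 = 0.1587, and contributing 0 is dominant otherwise.
The shares above 0.1587 belong to C, G and H, contributing 11 each; the remaining 5 contribute 0. Total contributed: 33.
The security fund pays out 6.3 × 33 = 207.90 in total (split across the unequal shares, but the aggregate is all that matters for the group sum).
The 5 free-riders keep 11 each, adding 55. Group total = 55 + 207.90 = 262.90.

262.90 dollars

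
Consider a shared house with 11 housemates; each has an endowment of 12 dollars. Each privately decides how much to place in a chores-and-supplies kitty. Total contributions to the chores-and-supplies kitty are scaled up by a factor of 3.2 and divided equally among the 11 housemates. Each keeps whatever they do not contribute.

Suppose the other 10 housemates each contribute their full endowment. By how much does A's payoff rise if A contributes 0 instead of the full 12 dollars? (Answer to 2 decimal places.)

Switching from a contribution of 12 to 0 lets A keep an extra 12 dollars, but lowers the chores-and-supplies kitty by 12, which costs A their own share of that drop: 3.2/11 × 12 = 3.49.
Net gain = 12 − 3.49 = 8.51. The private return per contributed unit (0.2909) is below 1, so free-riding is indeed the best response regardless of what the others do.

8.51 dollars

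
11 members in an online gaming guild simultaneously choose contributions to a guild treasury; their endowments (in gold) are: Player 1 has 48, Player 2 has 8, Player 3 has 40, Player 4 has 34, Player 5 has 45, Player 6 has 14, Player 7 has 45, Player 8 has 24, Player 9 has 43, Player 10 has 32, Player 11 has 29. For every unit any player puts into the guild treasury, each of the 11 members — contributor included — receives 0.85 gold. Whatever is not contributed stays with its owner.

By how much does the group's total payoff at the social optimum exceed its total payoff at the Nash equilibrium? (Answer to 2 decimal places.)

3022.70 gold

The private return per contributed unit is 0.85 < 1 for everyone, so the Nash equilibrium is zero contribution and the group total is Σ E_j = 48 + 8 + 40 + 34 + 45 + 14 + 45 + 24 + 43 + 32 + 29 = 362.
Each contributed unit returns 9.350 to the group, so the social optimum is full contribution by everyone: group total = 9.350 × 362 = 3384.70.
Efficiency loss = (9.350 − 1) × 362 = 3022.70.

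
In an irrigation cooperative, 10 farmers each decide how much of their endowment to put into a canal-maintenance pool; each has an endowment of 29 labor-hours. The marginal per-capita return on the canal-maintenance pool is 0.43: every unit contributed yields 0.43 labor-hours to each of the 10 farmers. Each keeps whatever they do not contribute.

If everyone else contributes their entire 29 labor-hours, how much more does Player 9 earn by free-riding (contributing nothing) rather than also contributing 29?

Switching from a contribution of 29 to 0 lets Player 9 keep an extra 29 labor-hours, but lowers the canal-maintenance pool by 29, which costs Player 9 their own share of that drop: 0.43 × 29 = 12.47.
Net gain = 29 − 12.47 = 16.53. The private return per contributed unit (0.43) is below 1, so free-riding is indeed the best response regardless of what the others do.

16.53 labor-hours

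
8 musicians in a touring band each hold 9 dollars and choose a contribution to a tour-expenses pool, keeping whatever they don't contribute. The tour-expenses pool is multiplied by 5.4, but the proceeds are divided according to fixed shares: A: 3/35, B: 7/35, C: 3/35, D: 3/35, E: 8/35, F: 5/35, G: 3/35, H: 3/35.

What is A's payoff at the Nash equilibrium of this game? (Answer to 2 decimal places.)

A player with share s gets back 5.4·s per unit contributed, so full contribution is dominant for anyone with s > 1/5.4 = 0.1852 and zero contribution is dominant for anyone below.
B and E clear that bar, contributing 9 each; the remaining 6 contribute 0. Total contributed: 18.
A keeps 9 and receives 5.4 × 18 × 3/35 = 8.33 from the tour-expenses pool, for a payoff of 17.33.

17.33 dollars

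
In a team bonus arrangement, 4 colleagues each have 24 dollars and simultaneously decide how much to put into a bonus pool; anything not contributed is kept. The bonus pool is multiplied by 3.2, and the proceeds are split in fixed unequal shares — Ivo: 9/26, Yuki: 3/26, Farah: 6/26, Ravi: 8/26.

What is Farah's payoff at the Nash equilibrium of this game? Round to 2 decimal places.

41.72 dollars

Player j's private return per contributed unit is 3.2 × (j's share). Contributing is weakly dominant for j when that share is at least 1/3.2 = 0.3125, and contributing 0 is dominant otherwise.
The only share above 0.3125 is Ivo's 9/26, contributing 24; the remaining 3 contribute 0. Total contributed: 24.
Farah keeps 24 and receives 3.2 × 24 × 6/26 = 17.72 from the bonus pool, for a payoff of 41.72.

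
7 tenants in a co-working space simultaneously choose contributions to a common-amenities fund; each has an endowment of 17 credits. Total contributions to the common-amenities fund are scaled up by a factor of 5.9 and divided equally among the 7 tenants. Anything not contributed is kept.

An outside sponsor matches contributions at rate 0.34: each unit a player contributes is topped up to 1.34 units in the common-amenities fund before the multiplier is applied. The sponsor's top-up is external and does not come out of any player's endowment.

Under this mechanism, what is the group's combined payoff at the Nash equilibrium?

Under the mechanism each unit contributed yields 5.9 × 1.34 / 7 = 1.1294 back to its contributor per unit of net cost, which exceeds 1, making full contribution the dominant choice for everyone.
So the Nash equilibrium is full contribution by all 7; the group earns 5.9 × 1.34 × 119 = 940.81.

940.81 credits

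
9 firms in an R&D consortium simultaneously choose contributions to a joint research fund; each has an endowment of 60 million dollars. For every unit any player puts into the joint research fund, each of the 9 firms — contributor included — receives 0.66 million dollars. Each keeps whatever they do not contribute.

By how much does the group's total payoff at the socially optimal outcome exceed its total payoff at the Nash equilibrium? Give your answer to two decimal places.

2667.60 million dollars

The private return per contributed unit is 0.66 < 1, so contributing 0 is dominant for every player. At the Nash equilibrium everyone keeps their 60, and the group total is 9 × 60 = 540.
Each contributed unit returns 5.940 to the group as a whole (0.66 to each of 9 players), which exceeds 1, so the social optimum is full contribution: group total = 5.940 × 540 = 3207.60.
Efficiency loss = 3207.60 − 540 = 2667.60.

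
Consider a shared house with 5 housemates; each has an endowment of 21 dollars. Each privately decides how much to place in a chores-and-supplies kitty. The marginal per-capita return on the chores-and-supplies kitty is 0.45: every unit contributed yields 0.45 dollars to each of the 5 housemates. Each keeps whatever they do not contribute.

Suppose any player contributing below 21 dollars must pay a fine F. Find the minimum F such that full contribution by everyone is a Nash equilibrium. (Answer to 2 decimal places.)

Given the others contribute fully, the best deviation is to contribute 0 (any partial contribution still incurs the fine and gives up units whose private return 0.45 is below 1).
Deviating from 21 to 0 saves 21 dollars but forfeits the deviator's share of the drop in the chores-and-supplies kitty: 0.45 × 21 = 9.45.
So the deviation gain is 21 − 9.45 = 11.55, and the fine must be at least 11.55 dollars to wipe it out.

11.55 dollars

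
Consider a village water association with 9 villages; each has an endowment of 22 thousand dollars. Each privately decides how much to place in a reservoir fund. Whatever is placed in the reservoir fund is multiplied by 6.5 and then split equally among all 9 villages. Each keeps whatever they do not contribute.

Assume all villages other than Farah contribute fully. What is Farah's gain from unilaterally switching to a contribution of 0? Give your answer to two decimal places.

Switching from a contribution of 22 to 0 lets Farah keep an extra 22 thousand dollars, but lowers the reservoir fund by 22, which costs Farah their own share of that drop: 6.5/9 × 22 = 15.89.
Net gain = 22 − 15.89 = 6.11. The private return per contributed unit (0.7222) is below 1, so free-riding is indeed the best response regardless of what the others do.

6.11 thousand dollars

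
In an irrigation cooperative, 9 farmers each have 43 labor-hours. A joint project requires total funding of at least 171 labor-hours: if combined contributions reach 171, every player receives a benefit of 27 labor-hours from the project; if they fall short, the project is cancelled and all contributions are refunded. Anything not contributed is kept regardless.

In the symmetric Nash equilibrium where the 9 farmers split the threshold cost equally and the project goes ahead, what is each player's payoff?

Equal share of the threshold: 171/9 = 19.
At this profile no one gains by cutting their contribution: any cut drops the total below 171, the project is cancelled, contributions are refunded, and the deviator ends with 43, which is less than 43 − 19 + 27 = 51. Contributing more than 19 just wastes the excess. So contributing exactly 19 is a best response.
Each player's payoff: 43 − 19 + 27 = 51.

51 labor-hours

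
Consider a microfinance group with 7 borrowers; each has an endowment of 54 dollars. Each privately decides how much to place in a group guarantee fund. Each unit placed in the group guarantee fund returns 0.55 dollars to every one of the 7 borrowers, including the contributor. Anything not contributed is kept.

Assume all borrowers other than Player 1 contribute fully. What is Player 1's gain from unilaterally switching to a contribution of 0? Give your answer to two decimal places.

24.30 dollars

Switching from a contribution of 54 to 0 lets Player 1 keep an extra 54 dollars, but lowers the group guarantee fund by 54, which costs Player 1 their own share of that drop: 0.55 × 54 = 29.70.
Net gain = 54 − 29.70 = 24.30. The private return per contributed unit (0.55) is below 1, so free-riding is indeed the best response regardless of what the others do.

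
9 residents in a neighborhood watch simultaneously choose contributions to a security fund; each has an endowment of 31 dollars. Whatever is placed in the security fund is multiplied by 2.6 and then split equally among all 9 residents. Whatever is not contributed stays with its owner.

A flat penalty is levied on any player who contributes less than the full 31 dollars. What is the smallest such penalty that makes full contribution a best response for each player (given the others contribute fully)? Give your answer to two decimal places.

Given the others contribute fully, the best deviation is to contribute 0 (any partial contribution still incurs the fine and gives up units whose private return 0.2889 is below 1).
Deviating from 31 to 0 saves 31 dollars but forfeits the deviator's share of the drop in the security fund: 2.6/9 × 31 = 8.96.
So the deviation gain is 31 − 8.96 = 22.04, and the fine must be at least 22.04 dollars to wipe it out.

22.04 dollars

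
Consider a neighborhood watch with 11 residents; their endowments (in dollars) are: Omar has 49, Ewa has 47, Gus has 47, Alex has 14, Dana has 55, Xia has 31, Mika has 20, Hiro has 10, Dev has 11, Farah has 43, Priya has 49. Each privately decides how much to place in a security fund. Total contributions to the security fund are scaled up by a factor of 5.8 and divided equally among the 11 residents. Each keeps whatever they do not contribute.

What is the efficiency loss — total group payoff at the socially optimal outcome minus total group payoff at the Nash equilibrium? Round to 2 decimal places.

1804.80 dollars

The private return per contributed unit is 5.8/11 = 0.5273 < 1 for every player regardless of endowment, so the Nash equilibrium is zero contribution and the group total is Σ E_j = 49 + 47 + 47 + 14 + 55 + 31 + 20 + 10 + 11 + 43 + 49 = 376.
Each contributed unit returns 5.800 to the group, so the social optimum is full contribution by everyone: group total = 5.800 × 376 = 2180.80.
Efficiency loss = (5.800 − 1) × 376 = 1804.80.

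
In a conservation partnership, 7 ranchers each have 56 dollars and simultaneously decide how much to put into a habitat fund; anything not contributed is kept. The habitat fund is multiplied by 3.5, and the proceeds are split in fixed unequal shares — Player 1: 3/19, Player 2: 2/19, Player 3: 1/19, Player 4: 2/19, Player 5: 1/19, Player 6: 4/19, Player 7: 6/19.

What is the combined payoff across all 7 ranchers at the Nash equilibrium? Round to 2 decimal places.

532.00 dollars

Each unit j contributes comes back to j as 3.5 × (j's share), so j prefers to contribute only if that share exceeds 1/3.5 = 0.2857; otherwise keeping the unit dominates.
The only share above 0.2857 is Player 7's 6/19, contributing 56; the remaining 6 contribute 0. Total contributed: 56.
The habitat fund pays out 3.5 × 56 = 196.00 in total (split across the unequal shares, but the aggregate is all that matters for the group sum).
The 6 free-riders keep 56 each, adding 336. Group total = 336 + 196.00 = 532.00.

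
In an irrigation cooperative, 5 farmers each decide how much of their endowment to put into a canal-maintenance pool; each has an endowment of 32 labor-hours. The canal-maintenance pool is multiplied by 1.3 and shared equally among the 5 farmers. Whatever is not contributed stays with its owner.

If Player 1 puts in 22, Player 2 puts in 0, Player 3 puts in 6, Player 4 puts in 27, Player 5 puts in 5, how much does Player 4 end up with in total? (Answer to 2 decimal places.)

Total contributed: 22 + 0 + 6 + 27 + 5 = 60.
Each receives 1.3 × 60 / 5 = 15.60 from the canal-maintenance pool.
Player 4 keeps 32 − 27 = 5, so Player 4's payoff is 5 + 15.60 = 20.60.

20.60 labor-hours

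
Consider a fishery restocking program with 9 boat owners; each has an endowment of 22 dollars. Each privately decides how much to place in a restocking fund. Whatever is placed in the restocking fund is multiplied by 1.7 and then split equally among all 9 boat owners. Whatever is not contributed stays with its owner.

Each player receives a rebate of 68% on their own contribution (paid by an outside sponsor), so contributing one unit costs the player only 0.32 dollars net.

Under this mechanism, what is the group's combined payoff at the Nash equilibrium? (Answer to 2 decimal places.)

198.00 dollars

With the mechanism, a contributed unit returns (1.7/9) / 0.32 = 0.5903 per unit of net cost — still below 1 — so contributing 0 remains dominant for every player.
At the Nash equilibrium no one contributes; group total payoff = 9 × 22 = 198.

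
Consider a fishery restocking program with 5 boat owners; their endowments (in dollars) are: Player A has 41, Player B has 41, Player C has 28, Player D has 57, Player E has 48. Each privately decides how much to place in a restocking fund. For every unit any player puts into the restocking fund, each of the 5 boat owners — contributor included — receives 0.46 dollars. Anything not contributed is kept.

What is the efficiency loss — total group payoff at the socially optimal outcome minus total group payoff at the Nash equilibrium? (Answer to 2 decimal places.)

279.50 dollars

The private return per contributed unit is 0.46 < 1 for everyone, so the Nash equilibrium is zero contribution and the group total is Σ E_j = 41 + 41 + 28 + 57 + 48 = 215.
Each contributed unit returns 2.300 to the group, so the social optimum is full contribution by everyone: group total = 2.300 × 215 = 494.50.
Efficiency loss = (2.300 − 1) × 215 = 279.50.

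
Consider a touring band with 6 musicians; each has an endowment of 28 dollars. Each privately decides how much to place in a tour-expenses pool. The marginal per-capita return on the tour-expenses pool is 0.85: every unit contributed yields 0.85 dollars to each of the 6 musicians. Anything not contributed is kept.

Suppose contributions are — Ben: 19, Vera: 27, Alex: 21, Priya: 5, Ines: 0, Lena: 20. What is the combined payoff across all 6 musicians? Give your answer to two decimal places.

Total contributed: 19 + 27 + 21 + 5 + 0 + 20 = 92; total kept: 6 × 28 − 92 = 76.
The tour-expenses pool pays out 0.85 × 6 × 92 = 469.20 in aggregate.
Group total = 76 + 469.20 = 545.20.

545.20 dollars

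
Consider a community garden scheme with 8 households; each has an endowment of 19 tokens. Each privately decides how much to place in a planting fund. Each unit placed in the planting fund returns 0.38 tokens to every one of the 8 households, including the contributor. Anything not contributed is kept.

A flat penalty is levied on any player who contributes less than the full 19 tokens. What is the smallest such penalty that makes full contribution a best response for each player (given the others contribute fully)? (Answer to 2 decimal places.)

Given the others contribute fully, the best deviation is to contribute 0 (any partial contribution still incurs the fine and gives up units whose private return 0.38 is below 1).
Deviating from 19 to 0 saves 19 tokens but forfeits the deviator's share of the drop in the planting fund: 0.38 × 19 = 7.22.
So the deviation gain is 19 − 7.22 = 11.78, and the fine must be at least 11.78 tokens to wipe it out.

11.78 tokens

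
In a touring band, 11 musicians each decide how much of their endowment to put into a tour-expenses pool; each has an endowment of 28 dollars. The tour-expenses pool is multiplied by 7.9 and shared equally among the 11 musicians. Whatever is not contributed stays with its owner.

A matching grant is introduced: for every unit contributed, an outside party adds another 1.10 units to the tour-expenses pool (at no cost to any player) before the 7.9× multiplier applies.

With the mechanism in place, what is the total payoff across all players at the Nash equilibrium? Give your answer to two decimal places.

The effective private return per unit is now 7.9 × 2.10 / 11 = 1.5082 > 1, so every player's dominant strategy flips to full contribution.
At the Nash equilibrium everyone contributes 28. Group total payoff = 7.9 × 2.10 × 308 = 5109.72.

5109.72 dollars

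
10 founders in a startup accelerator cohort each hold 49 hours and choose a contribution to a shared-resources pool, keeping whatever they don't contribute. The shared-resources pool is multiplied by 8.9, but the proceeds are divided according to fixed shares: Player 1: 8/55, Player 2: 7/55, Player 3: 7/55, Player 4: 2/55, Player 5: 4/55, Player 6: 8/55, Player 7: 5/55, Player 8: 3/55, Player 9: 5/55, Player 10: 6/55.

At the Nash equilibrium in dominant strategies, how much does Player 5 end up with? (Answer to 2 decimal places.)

Player j's private return per contributed unit is 8.9 × (j's share). Contributing is weakly dominant for j when that share is at least 1/8.9 = 0.1124, and contributing 0 is dominant otherwise.
Player 1, Player 2, Player 3 and Player 6 are above the threshold, contributing 49 each; the remaining 6 contribute 0. Total contributed: 196.
Player 5 keeps 49 and receives 8.9 × 196 × 4/55 = 126.87 from the shared-resources pool, for a payoff of 175.87.

175.87 hours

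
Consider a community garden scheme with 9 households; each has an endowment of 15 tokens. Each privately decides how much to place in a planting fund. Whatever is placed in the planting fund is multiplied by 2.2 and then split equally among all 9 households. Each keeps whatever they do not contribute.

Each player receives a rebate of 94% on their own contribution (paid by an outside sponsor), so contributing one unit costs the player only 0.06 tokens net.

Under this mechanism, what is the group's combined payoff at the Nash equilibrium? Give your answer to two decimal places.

423.90 tokens

With the mechanism, a contributed unit returns (2.2/9) / 0.06 = 4.0741 per unit of net cost to the contributor — now above 1 — so contributing fully is weakly dominant for every player.
At the Nash equilibrium everyone contributes 15. Group total payoff = 9 × (15 × 0.94 + 2.2 × 15) = 423.90.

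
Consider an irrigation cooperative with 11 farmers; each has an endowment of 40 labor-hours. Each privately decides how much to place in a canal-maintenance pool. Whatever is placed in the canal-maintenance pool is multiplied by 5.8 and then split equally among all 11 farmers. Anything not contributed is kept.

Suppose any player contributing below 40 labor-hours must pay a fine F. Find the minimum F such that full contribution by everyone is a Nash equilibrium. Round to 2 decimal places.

18.91 labor-hours

Given the others contribute fully, the best deviation is to contribute 0 (any partial contribution still incurs the fine and gives up units whose private return 0.5273 is below 1).
Deviating from 40 to 0 saves 40 labor-hours but forfeits the deviator's share of the drop in the canal-maintenance pool: 5.8/11 × 40 = 21.09.
So the deviation gain is 40 − 21.09 = 18.91, and the fine must be at least 18.91 labor-hours to wipe it out.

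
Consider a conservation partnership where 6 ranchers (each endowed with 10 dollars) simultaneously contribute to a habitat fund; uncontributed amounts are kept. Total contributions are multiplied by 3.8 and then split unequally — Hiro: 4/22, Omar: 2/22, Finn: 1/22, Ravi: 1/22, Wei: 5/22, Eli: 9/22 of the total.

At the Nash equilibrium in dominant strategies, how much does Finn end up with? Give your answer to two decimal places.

11.73 dollars

Each unit j contributes comes back to j as 3.8 × (j's share), so j prefers to contribute only if that share exceeds 1/3.8 = 0.2632; otherwise keeping the unit dominates.
Only Eli (9/22) clears that bar, contributing 10; the remaining 5 contribute 0. Total contributed: 10.
Finn keeps 10 and receives 3.8 × 10 × 1/22 = 1.73 from the habitat fund, for a payoff of 11.73.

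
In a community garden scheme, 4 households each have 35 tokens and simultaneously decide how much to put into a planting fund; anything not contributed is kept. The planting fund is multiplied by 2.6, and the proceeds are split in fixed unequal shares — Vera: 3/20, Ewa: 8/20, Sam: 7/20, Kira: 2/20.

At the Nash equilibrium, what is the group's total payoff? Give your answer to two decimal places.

For player j, contributing a unit is worthwhile iff 2.6 × (j's share) ≥ 1, i.e. iff j's share is at least 0.3846.
Ewa alone (share 8/20) is above the threshold, contributing 35; the remaining 3 contribute 0. Total contributed: 35.
The planting fund pays out 2.6 × 35 = 91.00 in total (split across the unequal shares, but the aggregate is all that matters for the group sum).
The 3 free-riders keep 35 each, adding 105. Group total = 105 + 91.00 = 196.00.

196.00 tokens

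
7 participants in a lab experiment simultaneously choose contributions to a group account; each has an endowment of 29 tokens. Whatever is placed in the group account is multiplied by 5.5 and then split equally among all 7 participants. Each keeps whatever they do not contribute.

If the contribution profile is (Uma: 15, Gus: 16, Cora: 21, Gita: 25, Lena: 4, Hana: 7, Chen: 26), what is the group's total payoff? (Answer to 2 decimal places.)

716.00 tokens

Total contributed: 15 + 16 + 21 + 25 + 4 + 7 + 26 = 114; total kept: 7 × 29 − 114 = 89.
The group account pays out 5.5 × 114 = 627.00 in aggregate.
Group total = 89 + 627.00 = 716.00.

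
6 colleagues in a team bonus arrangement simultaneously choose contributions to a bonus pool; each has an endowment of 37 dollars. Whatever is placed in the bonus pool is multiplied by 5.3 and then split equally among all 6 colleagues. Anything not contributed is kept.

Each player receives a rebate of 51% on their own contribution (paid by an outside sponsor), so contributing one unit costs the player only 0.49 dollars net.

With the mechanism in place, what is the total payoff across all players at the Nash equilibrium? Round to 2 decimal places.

Under the mechanism each unit contributed yields (5.3/6) / 0.49 = 1.8027 back to its contributor per unit of net cost, which exceeds 1, making full contribution the dominant choice for everyone.
So the Nash equilibrium is full contribution by all 6; the group earns 6 × (37 × 0.51 + 5.3 × 37) = 1289.82.

1289.82 dollars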